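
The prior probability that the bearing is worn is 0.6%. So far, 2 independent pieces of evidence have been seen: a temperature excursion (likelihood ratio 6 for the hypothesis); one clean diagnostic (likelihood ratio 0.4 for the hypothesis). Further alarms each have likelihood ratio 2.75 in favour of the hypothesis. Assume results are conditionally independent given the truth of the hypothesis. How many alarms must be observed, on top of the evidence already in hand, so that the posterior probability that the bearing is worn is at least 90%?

7

Prior odds = 0.006/0.994 = 3/497.
Combined Bayes factor of the evidence already in hand = 6 × 0.4 = 2.4.
Odds after that evidence = (3/497) × 2.4 = 36/2485.
Target odds = 0.9/0.1 = 9.
Need 2.75ⁿ ≥ 9 ÷ (36/2485) = 621.25.
2.75⁶ = 1771561/4096 falls short of 621.25 but 2.75⁷ = 19487171/16384 reaches it, so n = 7.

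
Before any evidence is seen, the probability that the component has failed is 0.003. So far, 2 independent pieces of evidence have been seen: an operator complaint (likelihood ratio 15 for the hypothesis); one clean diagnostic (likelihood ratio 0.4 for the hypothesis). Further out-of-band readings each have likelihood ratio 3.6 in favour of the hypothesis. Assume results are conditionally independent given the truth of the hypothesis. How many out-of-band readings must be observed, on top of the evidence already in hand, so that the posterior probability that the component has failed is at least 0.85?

Prior odds = 0.003/0.997 = 3/997.
Combined Bayes factor of the evidence already in hand = 15 × 0.4 = 6.
Odds after that evidence = (3/997) × 6 = 18/997.
Target odds = 0.85/0.15 = 17/3.
Need 3.6ⁿ ≥ 17/3 ÷ (18/997) = 16949/54.
3.6⁴ = 167.9616 falls short of 16949/54 but 3.6⁵ = 604.66176 reaches it, so n = 5.

5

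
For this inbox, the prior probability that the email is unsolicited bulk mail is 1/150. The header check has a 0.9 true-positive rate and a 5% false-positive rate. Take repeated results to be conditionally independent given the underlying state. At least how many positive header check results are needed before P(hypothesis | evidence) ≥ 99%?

4

Prior odds: (1/150) ÷ (149/150) = 1/149.
Likelihood ratio of a positive result = 0.9/0.05 = 18.
Target posterior odds = 0.99/0.01 = 99.
Need (1/149) × 18ⁿ ≥ 99, i.e. 18ⁿ ≥ 14751.
18³ = 5832 falls short of 14751 but 18⁴ = 104976 reaches it, so n = 4.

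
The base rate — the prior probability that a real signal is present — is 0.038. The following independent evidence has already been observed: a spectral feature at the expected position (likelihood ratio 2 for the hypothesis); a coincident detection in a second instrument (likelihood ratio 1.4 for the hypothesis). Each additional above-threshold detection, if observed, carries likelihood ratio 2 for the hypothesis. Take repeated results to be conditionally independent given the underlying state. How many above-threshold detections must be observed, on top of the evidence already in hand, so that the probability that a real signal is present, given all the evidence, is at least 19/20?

Prior odds = 0.038/0.962 = 19/481.
Combined Bayes factor of the evidence already in hand = 2 × 1.4 = 2.8.
Odds after that evidence = (19/481) × 2.8 = 266/2405.
Target odds = 0.95/0.05 = 19.
Need 2ⁿ ≥ 19 ÷ (266/2405) = 2405/14.
2⁷ = 128 falls short of 2405/14 but 2⁸ = 256 reaches it, so n = 8.

8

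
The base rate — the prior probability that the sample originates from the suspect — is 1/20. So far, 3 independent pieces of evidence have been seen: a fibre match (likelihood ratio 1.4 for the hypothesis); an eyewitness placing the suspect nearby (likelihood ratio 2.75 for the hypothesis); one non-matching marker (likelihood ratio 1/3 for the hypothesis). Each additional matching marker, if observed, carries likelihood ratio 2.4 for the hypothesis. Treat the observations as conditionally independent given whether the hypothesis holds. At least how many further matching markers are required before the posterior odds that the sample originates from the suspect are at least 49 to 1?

8

Prior odds = 0.05/0.95 = 1/19.
Combined Bayes factor of the evidence already in hand = 1.4 × 2.75 × (1/3) = 77/60.
Odds after that evidence = (1/19) × 77/60 = 77/1140.
Target odds = 49.
Need 2.4ⁿ ≥ 49 ÷ (77/1140) = 7980/11.
2.4⁷ = 35831808/78125 falls short of 7980/11 but 2.4⁸ = 429981696/390625 reaches it, so n = 8.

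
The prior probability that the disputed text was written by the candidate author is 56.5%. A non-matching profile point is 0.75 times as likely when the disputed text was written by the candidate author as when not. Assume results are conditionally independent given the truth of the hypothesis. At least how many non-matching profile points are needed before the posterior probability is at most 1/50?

Prior odds: 0.565 ÷ 0.435 = 113/87.
Likelihood ratio per non-matching profile point = 0.75.
Target odds: 0.02 ÷ 0.98 = 1/49.
Need (113/87) × 0.75ⁿ ≤ 1/49, i.e. 0.75ⁿ ≤ 87/5537.
0.75¹⁴ = 4782969/268435456 is still above 87/5537 but 0.75¹⁵ ≈0.0133635 is at or below it, so n = 15.

15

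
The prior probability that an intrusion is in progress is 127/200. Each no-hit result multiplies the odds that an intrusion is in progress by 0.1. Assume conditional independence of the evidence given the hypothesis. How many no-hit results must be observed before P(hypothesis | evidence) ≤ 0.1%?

Prior odds = 0.635/0.365 = 127/73.
Likelihood ratio per no-hit result = 0.1.
Target posterior odds = 0.001/0.999 = 1/999.
Require 0.1ⁿ ≤ 1/999 ÷ (127/73) = 73/126873.
0.1³ = 0.001 is still above 73/126873 but 0.1⁴ = 0.0001 is at or below it, so n = 4.

4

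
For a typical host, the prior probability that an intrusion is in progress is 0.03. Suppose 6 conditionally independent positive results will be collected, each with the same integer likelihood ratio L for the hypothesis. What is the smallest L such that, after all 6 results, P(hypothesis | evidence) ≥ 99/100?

Prior odds = 0.03/0.97 = 3/97.
Target odds = 0.99/0.01 = 99.
Need L⁶ ≥ 99 ÷ (3/97) = 3201.
3⁶ = 729 < 3201 ≤ 4096 = 4⁶, so L = 4.

4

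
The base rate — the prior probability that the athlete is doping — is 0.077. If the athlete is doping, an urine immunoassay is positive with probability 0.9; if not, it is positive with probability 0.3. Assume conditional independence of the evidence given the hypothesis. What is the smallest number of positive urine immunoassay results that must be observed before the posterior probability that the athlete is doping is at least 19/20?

Prior odds = 0.077/0.923 = 77/923.
Likelihood ratio of a positive = 0.9/0.3 = 3.
Target posterior odds = 0.95/0.05 = 19.
Need (77/923) × 3ⁿ ≥ 19, i.e. 3ⁿ ≥ 17537/77.
3⁴ = 81 falls short of 17537/77 but 3⁵ = 243 reaches it, so n = 5.

5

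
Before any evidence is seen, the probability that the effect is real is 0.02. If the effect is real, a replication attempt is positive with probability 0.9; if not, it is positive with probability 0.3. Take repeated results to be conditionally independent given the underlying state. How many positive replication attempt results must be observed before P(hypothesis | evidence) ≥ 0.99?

Prior odds: 0.02 ÷ 0.98 = 1/49.
Likelihood ratio of a positive = 0.9/0.3 = 3.
Target odds: 0.99 ÷ 0.01 = 99.
Need (1/49) × 3ⁿ ≥ 99, i.e. 3ⁿ ≥ 4851.
3⁷ = 2187 falls short of 4851 but 3⁸ = 6561 reaches it, so n = 8.

8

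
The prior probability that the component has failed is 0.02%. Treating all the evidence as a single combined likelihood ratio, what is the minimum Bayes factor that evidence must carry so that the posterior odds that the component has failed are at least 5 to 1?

Prior odds = 0.0002/0.9998 = 1/4999.
Target odds = 5.
Required Bayes factor = 5 ÷ (1/4999) = 24995.

24995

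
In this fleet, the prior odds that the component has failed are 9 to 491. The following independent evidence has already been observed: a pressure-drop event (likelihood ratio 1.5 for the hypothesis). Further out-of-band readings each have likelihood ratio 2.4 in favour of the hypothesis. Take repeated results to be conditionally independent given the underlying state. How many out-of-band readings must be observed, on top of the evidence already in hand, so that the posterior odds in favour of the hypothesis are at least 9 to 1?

7

Prior odds = 9/491.
Bayes factor of the evidence already in hand = 1.5.
Odds after that evidence = (9/491) × 1.5 = 27/982.
Target odds = 9.
Need 2.4ⁿ ≥ 9 ÷ (27/982) = 982/3.
2.4⁶ = 2985984/15625 falls short of 982/3 but 2.4⁷ = 35831808/78125 reaches it, so n = 7.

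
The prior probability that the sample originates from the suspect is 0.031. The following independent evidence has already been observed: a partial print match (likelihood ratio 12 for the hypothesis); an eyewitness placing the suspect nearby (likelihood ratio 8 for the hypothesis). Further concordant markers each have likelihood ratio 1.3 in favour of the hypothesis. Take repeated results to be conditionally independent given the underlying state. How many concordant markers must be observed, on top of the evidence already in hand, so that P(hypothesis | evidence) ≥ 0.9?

Prior odds = 0.031/0.969 = 31/969.
Combined Bayes factor of the evidence already in hand = 12 × 8 = 96.
Odds after that evidence = (31/969) × 96 = 992/323.
Target odds = 0.9/0.1 = 9.
Need 1.3ⁿ ≥ 9 ÷ (992/323) = 2907/992.
1.3⁴ = 2.8561 falls short of 2907/992 but 1.3⁵ = 371293/100000 reaches it, so n = 5.

5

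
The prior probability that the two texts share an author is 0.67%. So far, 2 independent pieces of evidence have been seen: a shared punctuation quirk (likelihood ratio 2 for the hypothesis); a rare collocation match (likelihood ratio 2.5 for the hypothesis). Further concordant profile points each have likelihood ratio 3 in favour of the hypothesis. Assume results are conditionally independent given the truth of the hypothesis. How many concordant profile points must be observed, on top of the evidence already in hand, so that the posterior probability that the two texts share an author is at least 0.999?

10

Prior odds = 0.0067/0.9933 = 67/9933.
Combined Bayes factor of the evidence already in hand = 2 × 2.5 = 5.
Odds after that evidence = (67/9933) × 5 = 335/9933.
Target odds = 0.999/0.001 = 999.
Need 3ⁿ ≥ 999 ÷ (335/9933) = 9923067/335.
3⁹ = 19683 falls short of 9923067/335 but 3¹⁰ = 59049 reaches it, so n = 10.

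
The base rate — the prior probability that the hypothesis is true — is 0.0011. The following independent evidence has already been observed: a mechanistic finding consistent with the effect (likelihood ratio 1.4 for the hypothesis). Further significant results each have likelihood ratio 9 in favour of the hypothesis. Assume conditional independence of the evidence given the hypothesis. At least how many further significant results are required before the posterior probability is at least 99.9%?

Prior odds = 0.0011/0.9989 = 11/9989.
Bayes factor of the evidence already in hand = 1.4.
Odds after that evidence = (11/9989) × 1.4 = 11/7135.
Target odds = 0.999/0.001 = 999.
Need 9ⁿ ≥ 999 ÷ (11/7135) = 7127865/11.
9⁶ = 531441 falls short of 7127865/11 but 9⁷ = 4782969 reaches it, so n = 7.

7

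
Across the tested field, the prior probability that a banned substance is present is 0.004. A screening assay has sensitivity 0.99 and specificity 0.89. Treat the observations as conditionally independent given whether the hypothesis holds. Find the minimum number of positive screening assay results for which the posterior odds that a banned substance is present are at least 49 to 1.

Prior odds = 0.004/0.996 = 1/249.
False-positive rate = 1 − 0.89 = 0.11; likelihood ratio of a positive = 0.99/0.11 = 9.
Target odds = 49.
Need (1/249) × 9ⁿ ≥ 49, i.e. 9ⁿ ≥ 12201.
9⁴ = 6561 falls short of 12201 but 9⁵ = 59049 reaches it, so n = 5.

5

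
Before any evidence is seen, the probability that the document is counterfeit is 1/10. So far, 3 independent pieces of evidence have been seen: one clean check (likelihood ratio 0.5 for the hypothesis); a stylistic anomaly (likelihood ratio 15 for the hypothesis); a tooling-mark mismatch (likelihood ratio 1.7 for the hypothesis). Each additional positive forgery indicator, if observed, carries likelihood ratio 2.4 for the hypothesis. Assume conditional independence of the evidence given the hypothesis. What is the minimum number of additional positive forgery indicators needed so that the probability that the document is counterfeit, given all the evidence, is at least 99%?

Prior odds = 0.1/0.9 = 1/9.
Combined Bayes factor of the evidence already in hand = 0.5 × 15 × 1.7 = 12.75.
Odds after that evidence = (1/9) × 12.75 = 17/12.
Target odds = 0.99/0.01 = 99.
Need 2.4ⁿ ≥ 99 ÷ (17/12) = 1188/17.
2.4⁴ = 33.1776 falls short of 1188/17 but 2.4⁵ = 79.62624 reaches it, so n = 5.

5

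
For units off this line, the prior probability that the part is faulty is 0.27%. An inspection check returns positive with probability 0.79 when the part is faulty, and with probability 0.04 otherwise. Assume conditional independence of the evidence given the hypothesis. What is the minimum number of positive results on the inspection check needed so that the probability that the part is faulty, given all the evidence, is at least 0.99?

4

Prior odds: 0.0027 ÷ 0.9973 = 27/9973.
Likelihood ratio of a positive result = 0.79/0.04 = 19.75.
Target odds: 0.99 ÷ 0.01 = 99.
Require 19.75ⁿ ≥ 99 ÷ (27/9973) = 109703/3.
19.75³ = 7703.734375 falls short of 109703/3 but 19.75⁴ = 38950081/256 reaches it, so n = 4.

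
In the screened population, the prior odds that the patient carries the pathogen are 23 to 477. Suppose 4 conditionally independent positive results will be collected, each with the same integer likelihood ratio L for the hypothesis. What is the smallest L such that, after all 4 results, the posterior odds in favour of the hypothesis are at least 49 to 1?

Prior odds = 23/477.
Target odds = 49.
Need L⁴ ≥ 49 ÷ (23/477) = 23373/23.
5⁴ = 625 < 23373/23 ≤ 1296 = 6⁴, so L = 6.

6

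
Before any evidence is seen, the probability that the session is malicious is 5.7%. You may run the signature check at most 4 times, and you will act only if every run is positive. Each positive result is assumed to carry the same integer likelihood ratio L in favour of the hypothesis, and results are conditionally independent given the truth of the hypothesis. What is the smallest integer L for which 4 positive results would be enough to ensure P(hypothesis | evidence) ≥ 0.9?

4

Prior odds = 0.057/0.943 = 57/943.
Target odds = 0.9/0.1 = 9.
Need L⁴ ≥ 9 ÷ (57/943) = 2829/19.
3⁴ = 81 < 2829/19 ≤ 256 = 4⁴, so L = 4.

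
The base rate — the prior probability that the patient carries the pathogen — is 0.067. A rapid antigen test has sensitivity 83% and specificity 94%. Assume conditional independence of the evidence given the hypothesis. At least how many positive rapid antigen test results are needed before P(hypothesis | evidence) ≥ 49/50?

Prior odds = 0.067/0.933 = 67/933.
False-positive rate = 1 − 0.94 = 0.06; likelihood ratio of a positive = 0.83/0.06 = 83/6.
Target odds: 0.98 ÷ 0.02 = 49.
Require (83/6)ⁿ ≥ 49 ÷ (67/933) = 45717/67.
(83/6)² = 6889/36 falls short of 45717/67 but (83/6)³ = 571787/216 reaches it, so n = 3.

3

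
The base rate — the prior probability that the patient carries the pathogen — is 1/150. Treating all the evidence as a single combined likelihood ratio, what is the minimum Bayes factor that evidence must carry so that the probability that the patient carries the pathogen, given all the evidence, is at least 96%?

3576

Prior odds = (1/150)/(149/150) = 1/149.
Target odds = 0.96/0.04 = 24.
Required Bayes factor = 24 ÷ (1/149) = 3576.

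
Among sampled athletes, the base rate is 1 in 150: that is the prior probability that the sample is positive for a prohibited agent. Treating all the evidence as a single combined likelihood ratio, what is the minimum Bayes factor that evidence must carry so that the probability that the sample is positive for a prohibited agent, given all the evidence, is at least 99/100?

14751

Prior odds = (1/150)/(149/150) = 1/149.
Target odds = 0.99/0.01 = 99.
Required Bayes factor = 99 ÷ (1/149) = 14751.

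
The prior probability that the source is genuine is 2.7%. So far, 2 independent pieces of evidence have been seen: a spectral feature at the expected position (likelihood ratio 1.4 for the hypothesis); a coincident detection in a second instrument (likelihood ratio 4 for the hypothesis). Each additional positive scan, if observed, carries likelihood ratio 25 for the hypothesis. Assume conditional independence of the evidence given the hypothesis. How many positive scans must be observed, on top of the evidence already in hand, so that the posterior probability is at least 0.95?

Prior odds = 0.027/0.973 = 27/973.
Combined Bayes factor of the evidence already in hand = 1.4 × 4 = 5.6.
Odds after that evidence = (27/973) × 5.6 = 108/695.
Target odds = 0.95/0.05 = 19.
Need 25ⁿ ≥ 19 ÷ (108/695) = 13205/108.
25¹ = 25 falls short of 13205/108 but 25² = 625 reaches it, so n = 2.

2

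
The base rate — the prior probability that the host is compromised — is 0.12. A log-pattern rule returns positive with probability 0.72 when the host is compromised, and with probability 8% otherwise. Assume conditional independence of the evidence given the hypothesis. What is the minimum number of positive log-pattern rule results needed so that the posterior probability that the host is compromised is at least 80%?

Prior odds: 0.12 ÷ 0.88 = 3/22.
Likelihood ratio of a positive result = 0.72/0.08 = 9.
Target odds: 0.8 ÷ 0.2 = 4.
Require 9ⁿ ≥ 4 ÷ (3/22) = 88/3.
9¹ = 9 falls short of 88/3 but 9² = 81 reaches it, so n = 2.

2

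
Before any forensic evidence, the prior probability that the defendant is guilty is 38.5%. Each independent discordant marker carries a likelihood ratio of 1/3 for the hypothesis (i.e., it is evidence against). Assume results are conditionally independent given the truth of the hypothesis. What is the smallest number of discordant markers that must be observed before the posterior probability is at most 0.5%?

Prior odds = 0.385/0.615 = 77/123.
Likelihood ratio per discordant marker = 1/3.
Target odds: 0.005 ÷ 0.995 = 1/199.
Need (77/123) × (1/3)ⁿ ≤ 1/199, i.e. (1/3)ⁿ ≤ 123/15323.
(1/3)⁴ = 1/81 is still above 123/15323 but (1/3)⁵ = 1/243 is at or below it, so n = 5.

5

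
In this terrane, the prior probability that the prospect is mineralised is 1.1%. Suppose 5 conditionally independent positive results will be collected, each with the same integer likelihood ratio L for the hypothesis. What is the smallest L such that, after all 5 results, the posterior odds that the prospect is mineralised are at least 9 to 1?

Prior odds = 0.011/0.989 = 11/989.
Target odds = 9.
Need L⁵ ≥ 9 ÷ (11/989) = 8901/11.
3⁵ = 243 < 8901/11 ≤ 1024 = 4⁵, so L = 4.

4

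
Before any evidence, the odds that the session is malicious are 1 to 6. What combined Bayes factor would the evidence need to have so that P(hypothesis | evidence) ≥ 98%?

Prior odds = 1/6.
Target odds = 0.98/0.02 = 49.
Required Bayes factor = 49 ÷ (1/6) = 294.

294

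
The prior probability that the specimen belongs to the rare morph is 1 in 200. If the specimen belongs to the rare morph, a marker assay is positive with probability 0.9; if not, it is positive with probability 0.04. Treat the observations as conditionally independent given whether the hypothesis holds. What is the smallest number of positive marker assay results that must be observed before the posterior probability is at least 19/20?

3

Prior odds = 0.005/0.995 = 1/199.
Likelihood ratio of a positive = 0.9/0.04 = 22.5.
Target odds: 0.95 ÷ 0.05 = 19.
Require 22.5ⁿ ≥ 19 ÷ (1/199) = 3781.
22.5² = 506.25 falls short of 3781 but 22.5³ = 11390.625 reaches it, so n = 3.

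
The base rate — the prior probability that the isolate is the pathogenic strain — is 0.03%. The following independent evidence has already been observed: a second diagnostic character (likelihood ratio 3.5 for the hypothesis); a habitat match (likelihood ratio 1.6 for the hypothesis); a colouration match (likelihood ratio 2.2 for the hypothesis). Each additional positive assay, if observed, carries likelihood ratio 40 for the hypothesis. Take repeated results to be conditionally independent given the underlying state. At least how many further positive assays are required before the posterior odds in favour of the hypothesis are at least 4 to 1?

2

Prior odds = 0.0003/0.9997 = 3/9997.
Combined Bayes factor of the evidence already in hand = 3.5 × 1.6 × 2.2 = 12.32.
Odds after that evidence = (3/9997) × 12.32 = 924/249925.
Target odds = 4.
Need 40ⁿ ≥ 4 ÷ (924/249925) = 249925/231.
40¹ = 40 falls short of 249925/231 but 40² = 1600 reaches it, so n = 2.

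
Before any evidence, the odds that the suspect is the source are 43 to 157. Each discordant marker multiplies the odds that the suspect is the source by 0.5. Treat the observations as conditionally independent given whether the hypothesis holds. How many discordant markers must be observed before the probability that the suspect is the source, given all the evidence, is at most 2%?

Prior odds = 43/157.
Likelihood ratio per discordant marker = 0.5.
Target posterior odds = 0.02/0.98 = 1/49.
Need (43/157) × 0.5ⁿ ≤ 1/49, i.e. 0.5ⁿ ≤ 157/2107.
0.5³ = 0.125 is still above 157/2107 but 0.5⁴ = 0.0625 is at or below it, so n = 4.

4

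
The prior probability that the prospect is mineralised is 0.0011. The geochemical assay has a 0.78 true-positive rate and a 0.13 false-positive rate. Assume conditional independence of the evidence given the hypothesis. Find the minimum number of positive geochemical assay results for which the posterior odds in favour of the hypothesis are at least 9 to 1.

6

Prior odds: 0.0011 ÷ 0.9989 = 11/9989.
Likelihood ratio of a positive result = 0.78/0.13 = 6.
Target odds = 9.
Need (11/9989) × 6ⁿ ≥ 9, i.e. 6ⁿ ≥ 89901/11.
6⁵ = 7776 falls short of 89901/11 but 6⁶ = 46656 reaches it, so n = 6.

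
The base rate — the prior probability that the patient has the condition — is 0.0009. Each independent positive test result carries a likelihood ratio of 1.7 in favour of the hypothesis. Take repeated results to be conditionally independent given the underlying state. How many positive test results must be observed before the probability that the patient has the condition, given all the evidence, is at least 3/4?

Prior odds: 0.0009 ÷ 0.9991 = 9/9991.
Likelihood ratio per positive test result = 1.7.
Target odds: 0.75 ÷ 0.25 = 3.
Need (9/9991) × 1.7ⁿ ≥ 3, i.e. 1.7ⁿ ≥ 9991/3.
1.7¹⁵ ≈2862.42 falls short of 9991/3 but 1.7¹⁶ ≈4866.12 reaches it, so n = 16.

16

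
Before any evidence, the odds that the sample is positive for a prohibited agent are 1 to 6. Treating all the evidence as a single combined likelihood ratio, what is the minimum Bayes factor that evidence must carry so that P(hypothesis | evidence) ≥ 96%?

144

Prior odds = 1/6.
Target odds = 0.96/0.04 = 24.
Required Bayes factor = 24 ÷ (1/6) = 144.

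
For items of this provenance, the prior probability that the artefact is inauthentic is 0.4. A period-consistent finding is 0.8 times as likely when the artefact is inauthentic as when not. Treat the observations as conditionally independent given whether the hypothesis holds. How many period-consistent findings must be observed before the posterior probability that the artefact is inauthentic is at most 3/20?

6

Prior odds = 0.4/0.6 = 2/3.
Likelihood ratio per period-consistent finding = 0.8.
Target posterior odds = 0.15/0.85 = 3/17.
Need (2/3) × 0.8ⁿ ≤ 3/17, i.e. 0.8ⁿ ≤ 9/34.
0.8⁵ = 0.32768 is still above 9/34 but 0.8⁶ = 4096/15625 is at or below it, so n = 6.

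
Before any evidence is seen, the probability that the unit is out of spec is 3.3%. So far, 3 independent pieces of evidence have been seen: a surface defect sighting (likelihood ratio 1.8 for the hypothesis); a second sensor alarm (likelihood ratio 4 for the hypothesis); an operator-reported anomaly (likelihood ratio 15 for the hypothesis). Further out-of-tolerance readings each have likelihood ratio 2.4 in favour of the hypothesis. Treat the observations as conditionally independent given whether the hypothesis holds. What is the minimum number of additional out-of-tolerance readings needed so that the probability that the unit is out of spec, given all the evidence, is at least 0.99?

Prior odds = 0.033/0.967 = 33/967.
Combined Bayes factor of the evidence already in hand = 1.8 × 4 × 15 = 108.
Odds after that evidence = (33/967) × 108 = 3564/967.
Target odds = 0.99/0.01 = 99.
Need 2.4ⁿ ≥ 99 ÷ (3564/967) = 967/36.
2.4³ = 13.824 falls short of 967/36 but 2.4⁴ = 33.1776 reaches it, so n = 4.

4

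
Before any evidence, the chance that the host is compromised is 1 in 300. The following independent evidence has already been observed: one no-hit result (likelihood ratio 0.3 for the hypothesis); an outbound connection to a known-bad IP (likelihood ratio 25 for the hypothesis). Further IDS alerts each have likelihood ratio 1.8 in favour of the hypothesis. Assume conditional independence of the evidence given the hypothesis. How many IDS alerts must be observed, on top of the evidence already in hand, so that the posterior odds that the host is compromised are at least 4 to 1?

Prior odds = (1/300)/(299/300) = 1/299.
Combined Bayes factor of the evidence already in hand = 0.3 × 25 = 7.5.
Odds after that evidence = (1/299) × 7.5 = 15/598.
Target odds = 4.
Need 1.8ⁿ ≥ 4 ÷ (15/598) = 2392/15.
1.8⁸ = 43046721/390625 falls short of 2392/15 but 1.8⁹ = 387420489/1953125 reaches it, so n = 9.

9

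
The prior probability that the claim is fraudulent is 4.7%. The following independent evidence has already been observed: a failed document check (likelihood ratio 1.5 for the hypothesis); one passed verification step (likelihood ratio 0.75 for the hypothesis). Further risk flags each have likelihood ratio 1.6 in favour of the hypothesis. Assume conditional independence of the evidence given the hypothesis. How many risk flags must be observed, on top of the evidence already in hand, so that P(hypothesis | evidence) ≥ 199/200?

18

Prior odds = 0.047/0.953 = 47/953.
Combined Bayes factor of the evidence already in hand = 1.5 × 0.75 = 1.125.
Odds after that evidence = (47/953) × 1.125 = 423/7624.
Target odds = 0.995/0.005 = 199.
Need 1.6ⁿ ≥ 199 ÷ (423/7624) = 1517176/423.
1.6¹⁷ ≈2951.48 falls short of 1517176/423 but 1.6¹⁸ ≈4722.37 reaches it, so n = 18.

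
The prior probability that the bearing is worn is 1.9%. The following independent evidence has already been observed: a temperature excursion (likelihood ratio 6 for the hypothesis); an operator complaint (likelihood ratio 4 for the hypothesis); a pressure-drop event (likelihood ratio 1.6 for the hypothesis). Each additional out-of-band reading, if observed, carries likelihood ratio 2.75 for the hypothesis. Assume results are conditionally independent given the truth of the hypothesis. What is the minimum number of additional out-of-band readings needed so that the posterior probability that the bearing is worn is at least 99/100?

Prior odds = 0.019/0.981 = 19/981.
Combined Bayes factor of the evidence already in hand = 6 × 4 × 1.6 = 38.4.
Odds after that evidence = (19/981) × 38.4 = 1216/1635.
Target odds = 0.99/0.01 = 99.
Need 2.75ⁿ ≥ 99 ÷ (1216/1635) = 161865/1216.
2.75⁴ = 57.19140625 falls short of 161865/1216 but 2.75⁵ = 161051/1024 reaches it, so n = 5.

5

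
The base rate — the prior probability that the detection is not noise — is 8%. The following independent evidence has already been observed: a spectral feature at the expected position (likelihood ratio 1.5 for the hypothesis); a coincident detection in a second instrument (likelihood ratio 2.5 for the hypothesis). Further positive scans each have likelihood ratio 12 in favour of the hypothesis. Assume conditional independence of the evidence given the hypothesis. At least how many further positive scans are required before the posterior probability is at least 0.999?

4

Prior odds = 0.08/0.92 = 2/23.
Combined Bayes factor of the evidence already in hand = 1.5 × 2.5 = 3.75.
Odds after that evidence = (2/23) × 3.75 = 15/46.
Target odds = 0.999/0.001 = 999.
Need 12ⁿ ≥ 999 ÷ (15/46) = 3063.6.
12³ = 1728 falls short of 3063.6 but 12⁴ = 20736 reaches it, so n = 4.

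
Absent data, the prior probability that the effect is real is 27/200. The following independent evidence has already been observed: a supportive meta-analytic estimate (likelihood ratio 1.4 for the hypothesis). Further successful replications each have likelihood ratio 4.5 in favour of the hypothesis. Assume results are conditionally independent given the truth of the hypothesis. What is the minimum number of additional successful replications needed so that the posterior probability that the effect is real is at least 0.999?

6

Prior odds = 0.135/0.865 = 27/173.
Bayes factor of the evidence already in hand = 1.4.
Odds after that evidence = (27/173) × 1.4 = 189/865.
Target odds = 0.999/0.001 = 999.
Need 4.5ⁿ ≥ 999 ÷ (189/865) = 32005/7.
4.5⁵ = 1845.28125 falls short of 32005/7 but 4.5⁶ = 8303.765625 reaches it, so n = 6.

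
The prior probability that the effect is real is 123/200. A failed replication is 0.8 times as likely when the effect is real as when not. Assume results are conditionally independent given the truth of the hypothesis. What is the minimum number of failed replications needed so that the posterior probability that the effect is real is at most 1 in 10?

Prior odds: 0.615 ÷ 0.385 = 123/77.
Likelihood ratio per failed replication = 0.8.
Target posterior odds = 0.1/0.9 = 1/9.
Need (123/77) × 0.8ⁿ ≤ 1/9, i.e. 0.8ⁿ ≤ 77/1107.
0.8¹¹ = 4194304/48828125 is still above 77/1107 but 0.8¹² = 16777216/244140625 is at or below it, so n = 12.

12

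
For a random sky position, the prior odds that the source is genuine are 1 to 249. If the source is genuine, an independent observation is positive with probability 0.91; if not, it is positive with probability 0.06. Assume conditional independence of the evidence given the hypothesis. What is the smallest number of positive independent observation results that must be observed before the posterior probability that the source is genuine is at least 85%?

Prior odds = 1/249.
Likelihood ratio of a positive = 0.91/0.06 = 91/6.
Target odds: 0.85 ÷ 0.15 = 17/3.
Need (1/249) × (91/6)ⁿ ≥ 17/3, i.e. (91/6)ⁿ ≥ 1411.
(91/6)² = 8281/36 falls short of 1411 but (91/6)³ = 753571/216 reaches it, so n = 3.

3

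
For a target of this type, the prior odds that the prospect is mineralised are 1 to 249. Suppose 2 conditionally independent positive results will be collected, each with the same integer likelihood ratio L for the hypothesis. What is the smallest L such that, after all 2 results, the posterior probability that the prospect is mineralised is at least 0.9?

Prior odds = 1/249.
Target odds = 0.9/0.1 = 9.
Need L² ≥ 9 ÷ (1/249) = 2241.
47² = 2209 < 2241 ≤ 2304 = 48², so L = 48.

48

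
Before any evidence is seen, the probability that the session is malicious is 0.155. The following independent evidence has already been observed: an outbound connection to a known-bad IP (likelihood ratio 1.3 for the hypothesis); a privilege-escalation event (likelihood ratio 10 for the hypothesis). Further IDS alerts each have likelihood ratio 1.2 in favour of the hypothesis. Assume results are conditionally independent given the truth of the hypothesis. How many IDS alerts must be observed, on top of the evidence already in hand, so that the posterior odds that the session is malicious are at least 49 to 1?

17

Prior odds = 0.155/0.845 = 31/169.
Combined Bayes factor of the evidence already in hand = 1.3 × 10 = 13.
Odds after that evidence = (31/169) × 13 = 31/13.
Target odds = 49.
Need 1.2ⁿ ≥ 49 ÷ (31/13) = 637/31.
1.2¹⁶ ≈18.4884 falls short of 637/31 but 1.2¹⁷ ≈22.1861 reaches it, so n = 17.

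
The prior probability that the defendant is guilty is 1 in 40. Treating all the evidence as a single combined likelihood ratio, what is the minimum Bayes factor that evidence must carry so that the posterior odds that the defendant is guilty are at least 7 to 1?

Prior odds = 0.025/0.975 = 1/39.
Target odds = 7.
Required Bayes factor = 7 ÷ (1/39) = 273.

273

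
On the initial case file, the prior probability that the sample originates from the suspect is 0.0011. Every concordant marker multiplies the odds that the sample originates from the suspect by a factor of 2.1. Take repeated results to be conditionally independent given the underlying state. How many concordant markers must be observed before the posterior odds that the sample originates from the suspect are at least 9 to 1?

Prior odds: 0.0011 ÷ 0.9989 = 11/9989.
Likelihood ratio per concordant marker = 2.1.
Target odds = 9.
Need (11/9989) × 2.1ⁿ ≥ 9, i.e. 2.1ⁿ ≥ 89901/11.
2.1¹² ≈7355.83 falls short of 89901/11 but 2.1¹³ ≈15447.2 reaches it, so n = 13.

13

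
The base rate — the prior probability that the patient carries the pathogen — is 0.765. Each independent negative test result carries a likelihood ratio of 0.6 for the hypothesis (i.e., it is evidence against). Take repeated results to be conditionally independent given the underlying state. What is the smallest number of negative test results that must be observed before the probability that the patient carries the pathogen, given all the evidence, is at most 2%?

10

Prior odds: 0.765 ÷ 0.235 = 153/47.
Likelihood ratio per negative test result = 0.6.
Target odds: 0.02 ÷ 0.98 = 1/49.
Need (153/47) × 0.6ⁿ ≤ 1/49, i.e. 0.6ⁿ ≤ 47/7497.
0.6⁹ = 19683/1953125 is still above 47/7497 but 0.6¹⁰ = 59049/9765625 is at or below it, so n = 10.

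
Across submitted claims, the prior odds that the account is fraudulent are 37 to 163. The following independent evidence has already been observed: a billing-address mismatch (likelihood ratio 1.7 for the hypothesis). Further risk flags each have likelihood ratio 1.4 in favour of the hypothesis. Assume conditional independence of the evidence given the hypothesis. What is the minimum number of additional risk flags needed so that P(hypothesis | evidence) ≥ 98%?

15

Prior odds = 37/163.
Bayes factor of the evidence already in hand = 1.7.
Odds after that evidence = (37/163) × 1.7 = 629/1630.
Target odds = 0.98/0.02 = 49.
Need 1.4ⁿ ≥ 49 ÷ (629/1630) = 79870/629.
1.4¹⁴ ≈111.12 falls short of 79870/629 but 1.4¹⁵ ≈155.568 reaches it, so n = 15.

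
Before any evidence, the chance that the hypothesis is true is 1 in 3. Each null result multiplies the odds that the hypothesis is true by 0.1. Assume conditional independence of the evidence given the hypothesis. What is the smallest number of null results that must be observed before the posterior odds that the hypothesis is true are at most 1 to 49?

Prior odds = (1/3)/(2/3) = 0.5.
Likelihood ratio per null result = 0.1.
Target odds = 1/49.
Need 0.5 × 0.1ⁿ ≤ 1/49, i.e. 0.1ⁿ ≤ 2/49.
0.1¹ = 0.1 is still above 2/49 but 0.1² = 0.01 is at or below it, so n = 2.

2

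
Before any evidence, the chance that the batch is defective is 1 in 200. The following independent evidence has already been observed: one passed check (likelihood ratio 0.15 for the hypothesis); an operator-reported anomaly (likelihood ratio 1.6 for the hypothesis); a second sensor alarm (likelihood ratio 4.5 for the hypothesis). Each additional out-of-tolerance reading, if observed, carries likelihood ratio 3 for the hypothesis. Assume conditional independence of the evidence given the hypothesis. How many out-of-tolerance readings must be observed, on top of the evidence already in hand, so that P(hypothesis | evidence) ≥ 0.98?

9

Prior odds = 0.005/0.995 = 1/199.
Combined Bayes factor of the evidence already in hand = 0.15 × 1.6 × 4.5 = 1.08.
Odds after that evidence = (1/199) × 1.08 = 27/4975.
Target odds = 0.98/0.02 = 49.
Need 3ⁿ ≥ 49 ÷ (27/4975) = 243775/27.
3⁸ = 6561 falls short of 243775/27 but 3⁹ = 19683 reaches it, so n = 9.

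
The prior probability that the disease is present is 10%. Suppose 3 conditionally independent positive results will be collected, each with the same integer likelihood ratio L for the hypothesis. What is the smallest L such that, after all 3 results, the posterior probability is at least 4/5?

Prior odds = 0.1/0.9 = 1/9.
Target odds = 0.8/0.2 = 4.
Need L³ ≥ 4 ÷ (1/9) = 36.
3³ = 27 < 36 ≤ 64 = 4³, so L = 4.

4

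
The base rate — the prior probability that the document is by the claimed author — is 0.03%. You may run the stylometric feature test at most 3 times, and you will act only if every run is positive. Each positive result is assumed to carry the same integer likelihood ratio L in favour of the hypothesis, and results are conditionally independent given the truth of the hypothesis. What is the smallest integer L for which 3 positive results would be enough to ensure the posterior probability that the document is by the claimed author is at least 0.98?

55

Prior odds = 0.0003/0.9997 = 3/9997.
Target odds = 0.98/0.02 = 49.
Need L³ ≥ 49 ÷ (3/9997) = 489853/3.
54³ = 157464 < 489853/3 ≤ 166375 = 55³, so L = 55.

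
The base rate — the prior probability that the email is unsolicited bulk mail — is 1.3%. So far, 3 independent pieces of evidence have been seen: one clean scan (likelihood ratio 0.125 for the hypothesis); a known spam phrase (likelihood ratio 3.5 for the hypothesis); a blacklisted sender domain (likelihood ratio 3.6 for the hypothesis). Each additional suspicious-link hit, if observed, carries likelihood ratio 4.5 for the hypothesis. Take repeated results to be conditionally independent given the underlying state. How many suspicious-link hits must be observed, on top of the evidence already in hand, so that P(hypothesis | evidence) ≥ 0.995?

Prior odds = 0.013/0.987 = 13/987.
Combined Bayes factor of the evidence already in hand = 0.125 × 3.5 × 3.6 = 1.575.
Odds after that evidence = (13/987) × 1.575 = 39/1880.
Target odds = 0.995/0.005 = 199.
Need 4.5ⁿ ≥ 199 ÷ (39/1880) = 374120/39.
4.5⁶ = 8303.765625 falls short of 374120/39 but 4.5⁷ = 4782969/128 reaches it, so n = 7.

7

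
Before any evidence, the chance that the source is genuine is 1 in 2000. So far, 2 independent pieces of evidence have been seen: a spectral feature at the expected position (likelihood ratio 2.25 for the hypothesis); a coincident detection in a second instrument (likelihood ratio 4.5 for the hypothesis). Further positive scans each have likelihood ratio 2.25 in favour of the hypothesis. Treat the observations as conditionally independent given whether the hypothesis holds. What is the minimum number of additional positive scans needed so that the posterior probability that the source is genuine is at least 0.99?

Prior odds = 0.0005/0.9995 = 1/1999.
Combined Bayes factor of the evidence already in hand = 2.25 × 4.5 = 10.125.
Odds after that evidence = (1/1999) × 10.125 = 81/15992.
Target odds = 0.99/0.01 = 99.
Need 2.25ⁿ ≥ 99 ÷ (81/15992) = 175912/9.
2.25¹² ≈16834.1 falls short of 175912/9 but 2.25¹³ ≈37876.8 reaches it, so n = 13.

13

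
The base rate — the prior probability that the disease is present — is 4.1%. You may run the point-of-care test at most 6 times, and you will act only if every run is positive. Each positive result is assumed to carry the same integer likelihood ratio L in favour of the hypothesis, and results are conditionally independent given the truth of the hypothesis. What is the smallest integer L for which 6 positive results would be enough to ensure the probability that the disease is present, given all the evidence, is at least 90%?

Prior odds = 0.041/0.959 = 41/959.
Target odds = 0.9/0.1 = 9.
Need L⁶ ≥ 9 ÷ (41/959) = 8631/41.
2⁶ = 64 < 8631/41 ≤ 729 = 3⁶, so L = 3.

3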